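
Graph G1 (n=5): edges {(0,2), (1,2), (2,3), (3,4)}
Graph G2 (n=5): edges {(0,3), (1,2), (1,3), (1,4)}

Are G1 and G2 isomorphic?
Yes, isomorphic

The graphs are isomorphic.
One valid mapping φ: V(G1) → V(G2): 0→4, 1→2, 2→1, 3→3, 4→0

Verify φ preserves adjacency — for each edge of G1, its image is an edge of G2:
  (0,2) → (φ(0),φ(2)) = (1,4) ∈ E(G2) ✓
  (1,2) → (φ(1),φ(2)) = (1,2) ∈ E(G2) ✓
  (2,3) → (φ(2),φ(3)) = (1,3) ∈ E(G2) ✓
  (3,4) → (φ(3),φ(4)) = (0,3) ∈ E(G2) ✓
All 4 edges of G1 map to edges of G2, and |E(G1)| = |E(G2)| = 4, so φ is a bijection on edges as well as vertices. Hence G1 ≅ G2.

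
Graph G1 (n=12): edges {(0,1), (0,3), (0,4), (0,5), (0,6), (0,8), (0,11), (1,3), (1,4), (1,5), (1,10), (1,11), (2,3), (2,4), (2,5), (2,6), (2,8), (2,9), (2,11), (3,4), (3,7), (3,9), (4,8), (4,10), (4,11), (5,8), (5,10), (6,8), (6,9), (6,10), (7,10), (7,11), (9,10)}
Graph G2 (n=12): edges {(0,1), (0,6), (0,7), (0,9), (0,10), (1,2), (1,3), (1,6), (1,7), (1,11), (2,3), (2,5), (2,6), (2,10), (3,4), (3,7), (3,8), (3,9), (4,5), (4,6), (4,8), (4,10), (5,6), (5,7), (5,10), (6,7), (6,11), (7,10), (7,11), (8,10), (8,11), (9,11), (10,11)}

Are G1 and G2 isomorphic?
Yes, isomorphic

The graphs are isomorphic.
One valid mapping φ: V(G1) → V(G2): 0→6, 1→1, 2→10, 3→11, 4→7, 5→2, 6→4, 7→9, 8→5, 9→8, 10→3, 11→0

Verify φ preserves adjacency — for each edge of G1, its image is an edge of G2:
  (0,1) → (φ(0),φ(1)) = (1,6) ∈ E(G2) ✓
  (0,3) → (φ(0),φ(3)) = (6,11) ∈ E(G2) ✓
  (0,4) → (φ(0),φ(4)) = (6,7) ∈ E(G2) ✓
  (0,5) → (φ(0),φ(5)) = (2,6) ∈ E(G2) ✓
  (0,6) → (φ(0),φ(6)) = (4,6) ∈ E(G2) ✓
  (0,8) → (φ(0),φ(8)) = (5,6) ∈ E(G2) ✓
  (0,11) → (φ(0),φ(11)) = (0,6) ∈ E(G2) ✓
  (1,3) → (φ(1),φ(3)) = (1,11) ∈ E(G2) ✓
  (1,4) → (φ(1),φ(4)) = (1,7) ∈ E(G2) ✓
  (1,5) → (φ(1),φ(5)) = (1,2) ∈ E(G2) ✓
  (1,10) → (φ(1),φ(10)) = (1,3) ∈ E(G2) ✓
  (1,11) → (φ(1),φ(11)) = (0,1) ∈ E(G2) ✓
  (2,3) → (φ(2),φ(3)) = (10,11) ∈ E(G2) ✓
  (2,4) → (φ(2),φ(4)) = (7,10) ∈ E(G2) ✓
  (2,5) → (φ(2),φ(5)) = (2,10) ∈ E(G2) ✓
  (2,6) → (φ(2),φ(6)) = (4,10) ∈ E(G2) ✓
  (2,8) → (φ(2),φ(8)) = (5,10) ∈ E(G2) ✓
  (2,9) → (φ(2),φ(9)) = (8,10) ∈ E(G2) ✓
  (2,11) → (φ(2),φ(11)) = (0,10) ∈ E(G2) ✓
  (3,4) → (φ(3),φ(4)) = (7,11) ∈ E(G2) ✓
  (3,7) → (φ(3),φ(7)) = (9,11) ∈ E(G2) ✓
  (3,9) → (φ(3),φ(9)) = (8,11) ∈ E(G2) ✓
  (4,8) → (φ(4),φ(8)) = (5,7) ∈ E(G2) ✓
  (4,10) → (φ(4),φ(10)) = (3,7) ∈ E(G2) ✓
  (4,11) → (φ(4),φ(11)) = (0,7) ∈ E(G2) ✓
  (5,8) → (φ(5),φ(8)) = (2,5) ∈ E(G2) ✓
  (5,10) → (φ(5),φ(10)) = (2,3) ∈ E(G2) ✓
  (6,8) → (φ(6),φ(8)) = (4,5) ∈ E(G2) ✓
  (6,9) → (φ(6),φ(9)) = (4,8) ∈ E(G2) ✓
  (6,10) → (φ(6),φ(10)) = (3,4) ∈ E(G2) ✓
  (7,10) → (φ(7),φ(10)) = (3,9) ∈ E(G2) ✓
  (7,11) → (φ(7),φ(11)) = (0,9) ∈ E(G2) ✓
  (9,10) → (φ(9),φ(10)) = (3,8) ∈ E(G2) ✓
All 33 edges of G1 map to edges of G2, and |E(G1)| = |E(G2)| = 33, so φ is a bijection on edges as well as vertices. Hence G1 ≅ G2.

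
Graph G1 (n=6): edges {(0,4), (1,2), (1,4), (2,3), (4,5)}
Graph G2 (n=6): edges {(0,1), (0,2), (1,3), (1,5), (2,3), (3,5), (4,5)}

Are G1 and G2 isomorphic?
No, not isomorphic

The graphs are NOT isomorphic.

Degrees in G1: deg(0)=1, deg(1)=2, deg(2)=2, deg(3)=1, deg(4)=3, deg(5)=1.
Sorted degree sequence of G1: [3, 2, 2, 1, 1, 1].
Degrees in G2: deg(0)=2, deg(1)=3, deg(2)=2, deg(3)=3, deg(4)=1, deg(5)=3.
Sorted degree sequence of G2: [3, 3, 3, 2, 2, 1].
The (sorted) degree sequence is an isomorphism invariant, so since G1 and G2 have different degree sequences they cannot be isomorphic.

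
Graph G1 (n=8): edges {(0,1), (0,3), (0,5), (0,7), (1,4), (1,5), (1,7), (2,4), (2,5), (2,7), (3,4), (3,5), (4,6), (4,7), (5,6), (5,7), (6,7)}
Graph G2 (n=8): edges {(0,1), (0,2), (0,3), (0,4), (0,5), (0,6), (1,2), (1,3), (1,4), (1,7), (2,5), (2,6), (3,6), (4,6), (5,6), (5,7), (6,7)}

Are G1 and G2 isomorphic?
Yes, isomorphic

The graphs are isomorphic.
One valid mapping φ: V(G1) → V(G2): 0→5, 1→2, 2→4, 3→7, 4→1, 5→6, 6→3, 7→0

Verify φ preserves adjacency — for each edge of G1, its image is an edge of G2:
  (0,1) → (φ(0),φ(1)) = (2,5) ∈ E(G2) ✓
  (0,3) → (φ(0),φ(3)) = (5,7) ∈ E(G2) ✓
  (0,5) → (φ(0),φ(5)) = (5,6) ∈ E(G2) ✓
  (0,7) → (φ(0),φ(7)) = (0,5) ∈ E(G2) ✓
  (1,4) → (φ(1),φ(4)) = (1,2) ∈ E(G2) ✓
  (1,5) → (φ(1),φ(5)) = (2,6) ∈ E(G2) ✓
  (1,7) → (φ(1),φ(7)) = (0,2) ∈ E(G2) ✓
  (2,4) → (φ(2),φ(4)) = (1,4) ∈ E(G2) ✓
  (2,5) → (φ(2),φ(5)) = (4,6) ∈ E(G2) ✓
  (2,7) → (φ(2),φ(7)) = (0,4) ∈ E(G2) ✓
  (3,4) → (φ(3),φ(4)) = (1,7) ∈ E(G2) ✓
  (3,5) → (φ(3),φ(5)) = (6,7) ∈ E(G2) ✓
  (4,6) → (φ(4),φ(6)) = (1,3) ∈ E(G2) ✓
  (4,7) → (φ(4),φ(7)) = (0,1) ∈ E(G2) ✓
  (5,6) → (φ(5),φ(6)) = (3,6) ∈ E(G2) ✓
  (5,7) → (φ(5),φ(7)) = (0,6) ∈ E(G2) ✓
  (6,7) → (φ(6),φ(7)) = (0,3) ∈ E(G2) ✓
All 17 edges of G1 map to edges of G2, and |E(G1)| = |E(G2)| = 17, so φ is a bijection on edges as well as vertices. Hence G1 ≅ G2.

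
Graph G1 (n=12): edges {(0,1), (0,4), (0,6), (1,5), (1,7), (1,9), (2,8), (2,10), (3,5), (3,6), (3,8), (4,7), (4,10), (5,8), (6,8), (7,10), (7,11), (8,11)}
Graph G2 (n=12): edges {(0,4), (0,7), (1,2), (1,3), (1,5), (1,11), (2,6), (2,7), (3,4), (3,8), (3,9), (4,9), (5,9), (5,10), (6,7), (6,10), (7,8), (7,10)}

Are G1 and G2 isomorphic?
Yes, isomorphic

The graphs are isomorphic.
One valid mapping φ: V(G1) → V(G2): 0→5, 1→1, 2→0, 3→6, 4→9, 5→2, 6→10, 7→3, 8→7, 9→11, 10→4, 11→8

Verify φ preserves adjacency — for each edge of G1, its image is an edge of G2:
  (0,1) → (φ(0),φ(1)) = (1,5) ∈ E(G2) ✓
  (0,4) → (φ(0),φ(4)) = (5,9) ∈ E(G2) ✓
  (0,6) → (φ(0),φ(6)) = (5,10) ∈ E(G2) ✓
  (1,5) → (φ(1),φ(5)) = (1,2) ∈ E(G2) ✓
  (1,7) → (φ(1),φ(7)) = (1,3) ∈ E(G2) ✓
  (1,9) → (φ(1),φ(9)) = (1,11) ∈ E(G2) ✓
  (2,8) → (φ(2),φ(8)) = (0,7) ∈ E(G2) ✓
  (2,10) → (φ(2),φ(10)) = (0,4) ∈ E(G2) ✓
  (3,5) → (φ(3),φ(5)) = (2,6) ∈ E(G2) ✓
  (3,6) → (φ(3),φ(6)) = (6,10) ∈ E(G2) ✓
  (3,8) → (φ(3),φ(8)) = (6,7) ∈ E(G2) ✓
  (4,7) → (φ(4),φ(7)) = (3,9) ∈ E(G2) ✓
  (4,10) → (φ(4),φ(10)) = (4,9) ∈ E(G2) ✓
  (5,8) → (φ(5),φ(8)) = (2,7) ∈ E(G2) ✓
  (6,8) → (φ(6),φ(8)) = (7,10) ∈ E(G2) ✓
  (7,10) → (φ(7),φ(10)) = (3,4) ∈ E(G2) ✓
  (7,11) → (φ(7),φ(11)) = (3,8) ∈ E(G2) ✓
  (8,11) → (φ(8),φ(11)) = (7,8) ∈ E(G2) ✓
All 18 edges of G1 map to edges of G2, and |E(G1)| = |E(G2)| = 18, so φ is a bijection on edges as well as vertices. Hence G1 ≅ G2.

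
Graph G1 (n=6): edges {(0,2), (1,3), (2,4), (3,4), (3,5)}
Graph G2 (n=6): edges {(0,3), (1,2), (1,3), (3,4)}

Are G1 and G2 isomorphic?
No, not isomorphic

The graphs are NOT isomorphic.

Degrees in G1: deg(0)=1, deg(1)=1, deg(2)=2, deg(3)=3, deg(4)=2, deg(5)=1.
Sorted degree sequence of G1: [3, 2, 2, 1, 1, 1].
Degrees in G2: deg(0)=1, deg(1)=2, deg(2)=1, deg(3)=3, deg(4)=1, deg(5)=0.
Sorted degree sequence of G2: [3, 2, 1, 1, 1, 0].
The (sorted) degree sequence is an isomorphism invariant, so since G1 and G2 have different degree sequences they cannot be isomorphic.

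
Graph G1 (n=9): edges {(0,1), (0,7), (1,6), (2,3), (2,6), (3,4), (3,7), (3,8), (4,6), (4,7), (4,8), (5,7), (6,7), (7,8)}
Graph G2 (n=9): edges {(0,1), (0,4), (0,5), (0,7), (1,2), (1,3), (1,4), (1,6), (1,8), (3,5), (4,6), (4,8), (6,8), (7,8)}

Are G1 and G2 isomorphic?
Yes, isomorphic

The graphs are isomorphic.
One valid mapping φ: V(G1) → V(G2): 0→3, 1→5, 2→7, 3→8, 4→4, 5→2, 6→0, 7→1, 8→6

Verify φ preserves adjacency — for each edge of G1, its image is an edge of G2:
  (0,1) → (φ(0),φ(1)) = (3,5) ∈ E(G2) ✓
  (0,7) → (φ(0),φ(7)) = (1,3) ∈ E(G2) ✓
  (1,6) → (φ(1),φ(6)) = (0,5) ∈ E(G2) ✓
  (2,3) → (φ(2),φ(3)) = (7,8) ∈ E(G2) ✓
  (2,6) → (φ(2),φ(6)) = (0,7) ∈ E(G2) ✓
  (3,4) → (φ(3),φ(4)) = (4,8) ∈ E(G2) ✓
  (3,7) → (φ(3),φ(7)) = (1,8) ∈ E(G2) ✓
  (3,8) → (φ(3),φ(8)) = (6,8) ∈ E(G2) ✓
  (4,6) → (φ(4),φ(6)) = (0,4) ∈ E(G2) ✓
  (4,7) → (φ(4),φ(7)) = (1,4) ∈ E(G2) ✓
  (4,8) → (φ(4),φ(8)) = (4,6) ∈ E(G2) ✓
  (5,7) → (φ(5),φ(7)) = (1,2) ∈ E(G2) ✓
  (6,7) → (φ(6),φ(7)) = (0,1) ∈ E(G2) ✓
  (7,8) → (φ(7),φ(8)) = (1,6) ∈ E(G2) ✓
All 14 edges of G1 map to edges of G2, and |E(G1)| = |E(G2)| = 14, so φ is a bijection on edges as well as vertices. Hence G1 ≅ G2.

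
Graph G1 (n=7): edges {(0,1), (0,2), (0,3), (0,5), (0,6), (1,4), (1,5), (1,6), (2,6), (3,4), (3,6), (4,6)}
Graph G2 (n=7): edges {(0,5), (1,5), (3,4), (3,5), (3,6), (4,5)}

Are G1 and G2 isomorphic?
No, not isomorphic

The graphs are NOT isomorphic.

Connected components of G1: 1 component(s) with vertex sets [[0, 1, 2, 3, 4, 5, 6]], sizes [7].
Connected components of G2: 2 component(s) with vertex sets [[2], [0, 1, 3, 4, 5, 6]], sizes [1, 6].
The number of connected components (and the multiset of component sizes) is an isomorphism invariant — an isomorphism maps each component of G1 bijectively onto a component of G2. Since G1 has 1 component(s) and G2 has 2, they cannot be isomorphic.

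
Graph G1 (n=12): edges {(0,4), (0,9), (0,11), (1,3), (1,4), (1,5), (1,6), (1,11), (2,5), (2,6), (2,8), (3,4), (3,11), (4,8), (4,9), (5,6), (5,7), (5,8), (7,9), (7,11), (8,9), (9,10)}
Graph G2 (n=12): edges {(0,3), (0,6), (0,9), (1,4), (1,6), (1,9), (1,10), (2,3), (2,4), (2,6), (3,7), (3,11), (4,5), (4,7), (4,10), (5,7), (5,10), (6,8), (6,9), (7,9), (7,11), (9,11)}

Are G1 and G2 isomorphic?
Yes, isomorphic

The graphs are isomorphic.
One valid mapping φ: V(G1) → V(G2): 0→0, 1→7, 2→10, 3→11, 4→9, 5→4, 6→5, 7→2, 8→1, 9→6, 10→8, 11→3

Verify φ preserves adjacency — for each edge of G1, its image is an edge of G2:
  (0,4) → (φ(0),φ(4)) = (0,9) ∈ E(G2) ✓
  (0,9) → (φ(0),φ(9)) = (0,6) ∈ E(G2) ✓
  (0,11) → (φ(0),φ(11)) = (0,3) ∈ E(G2) ✓
  (1,3) → (φ(1),φ(3)) = (7,11) ∈ E(G2) ✓
  (1,4) → (φ(1),φ(4)) = (7,9) ∈ E(G2) ✓
  (1,5) → (φ(1),φ(5)) = (4,7) ∈ E(G2) ✓
  (1,6) → (φ(1),φ(6)) = (5,7) ∈ E(G2) ✓
  (1,11) → (φ(1),φ(11)) = (3,7) ∈ E(G2) ✓
  (2,5) → (φ(2),φ(5)) = (4,10) ∈ E(G2) ✓
  (2,6) → (φ(2),φ(6)) = (5,10) ∈ E(G2) ✓
  (2,8) → (φ(2),φ(8)) = (1,10) ∈ E(G2) ✓
  (3,4) → (φ(3),φ(4)) = (9,11) ∈ E(G2) ✓
  (3,11) → (φ(3),φ(11)) = (3,11) ∈ E(G2) ✓
  (4,8) → (φ(4),φ(8)) = (1,9) ∈ E(G2) ✓
  (4,9) → (φ(4),φ(9)) = (6,9) ∈ E(G2) ✓
  (5,6) → (φ(5),φ(6)) = (4,5) ∈ E(G2) ✓
  (5,7) → (φ(5),φ(7)) = (2,4) ∈ E(G2) ✓
  (5,8) → (φ(5),φ(8)) = (1,4) ∈ E(G2) ✓
  (7,9) → (φ(7),φ(9)) = (2,6) ∈ E(G2) ✓
  (7,11) → (φ(7),φ(11)) = (2,3) ∈ E(G2) ✓
  (8,9) → (φ(8),φ(9)) = (1,6) ∈ E(G2) ✓
  (9,10) → (φ(9),φ(10)) = (6,8) ∈ E(G2) ✓
All 22 edges of G1 map to edges of G2, and |E(G1)| = |E(G2)| = 22, so φ is a bijection on edges as well as vertices. Hence G1 ≅ G2.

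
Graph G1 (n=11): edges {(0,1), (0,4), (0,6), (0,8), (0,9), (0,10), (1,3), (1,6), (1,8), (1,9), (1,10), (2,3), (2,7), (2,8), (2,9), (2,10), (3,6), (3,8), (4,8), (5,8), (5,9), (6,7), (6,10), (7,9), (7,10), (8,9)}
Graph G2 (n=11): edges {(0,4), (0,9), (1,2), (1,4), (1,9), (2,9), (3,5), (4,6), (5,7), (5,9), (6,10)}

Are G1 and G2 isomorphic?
No, not isomorphic

The graphs are NOT isomorphic.

Connected components of G1: 1 component(s) with vertex sets [[0, 1, 2, 3, 4, 5, 6, 7, 8, 9, 10]], sizes [11].
Connected components of G2: 2 component(s) with vertex sets [[8], [0, 1, 2, 3, 4, 5, 6, 7, 9, 10]], sizes [1, 10].
The number of connected components (and the multiset of component sizes) is an isomorphism invariant — an isomorphism maps each component of G1 bijectively onto a component of G2. Since G1 has 1 component(s) and G2 has 2, they cannot be isomorphic.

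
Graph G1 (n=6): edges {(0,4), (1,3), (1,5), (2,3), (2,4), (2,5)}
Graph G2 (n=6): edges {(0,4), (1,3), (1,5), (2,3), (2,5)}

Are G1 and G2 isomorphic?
No, not isomorphic

The graphs are NOT isomorphic.

Counting edges: G1 has 6 edge(s); G2 has 5 edge(s).
Edge count is an isomorphism invariant (a bijection on vertices induces a bijection on edges), so differing edge counts rule out isomorphism.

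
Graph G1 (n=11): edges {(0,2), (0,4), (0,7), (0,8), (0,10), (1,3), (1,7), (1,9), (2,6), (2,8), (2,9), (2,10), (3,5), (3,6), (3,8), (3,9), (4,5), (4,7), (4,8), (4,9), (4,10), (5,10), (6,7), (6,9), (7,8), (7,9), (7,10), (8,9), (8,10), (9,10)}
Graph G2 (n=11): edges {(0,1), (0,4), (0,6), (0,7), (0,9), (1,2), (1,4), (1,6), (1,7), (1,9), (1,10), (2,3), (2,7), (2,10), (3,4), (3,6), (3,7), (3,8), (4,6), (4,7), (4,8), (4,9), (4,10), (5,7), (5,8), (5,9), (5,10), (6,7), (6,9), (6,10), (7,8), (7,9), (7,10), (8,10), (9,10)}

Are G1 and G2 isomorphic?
No, not isomorphic

The graphs are NOT isomorphic.

Degrees in G1: deg(0)=5, deg(1)=3, deg(2)=5, deg(3)=5, deg(4)=6, deg(5)=3, deg(6)=4, deg(7)=7, deg(8)=7, deg(9)=8, deg(10)=7.
Sorted degree sequence of G1: [8, 7, 7, 7, 6, 5, 5, 5, 4, 3, 3].
Degrees in G2: deg(0)=5, deg(1)=7, deg(2)=4, deg(3)=5, deg(4)=8, deg(5)=4, deg(6)=7, deg(7)=10, deg(8)=5, deg(9)=7, deg(10)=8.
Sorted degree sequence of G2: [10, 8, 8, 7, 7, 7, 5, 5, 5, 4, 4].
The (sorted) degree sequence is an isomorphism invariant, so since G1 and G2 have different degree sequences they cannot be isomorphic.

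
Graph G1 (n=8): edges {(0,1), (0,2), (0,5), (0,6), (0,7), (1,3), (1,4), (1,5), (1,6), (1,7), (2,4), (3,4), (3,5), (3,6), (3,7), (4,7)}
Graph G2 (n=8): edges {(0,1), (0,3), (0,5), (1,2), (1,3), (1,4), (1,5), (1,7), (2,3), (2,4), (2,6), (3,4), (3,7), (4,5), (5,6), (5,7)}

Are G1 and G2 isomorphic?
Yes, isomorphic

The graphs are isomorphic.
One valid mapping φ: V(G1) → V(G2): 0→5, 1→1, 2→6, 3→3, 4→2, 5→7, 6→0, 7→4

Verify φ preserves adjacency — for each edge of G1, its image is an edge of G2:
  (0,1) → (φ(0),φ(1)) = (1,5) ∈ E(G2) ✓
  (0,2) → (φ(0),φ(2)) = (5,6) ∈ E(G2) ✓
  (0,5) → (φ(0),φ(5)) = (5,7) ∈ E(G2) ✓
  (0,6) → (φ(0),φ(6)) = (0,5) ∈ E(G2) ✓
  (0,7) → (φ(0),φ(7)) = (4,5) ∈ E(G2) ✓
  (1,3) → (φ(1),φ(3)) = (1,3) ∈ E(G2) ✓
  (1,4) → (φ(1),φ(4)) = (1,2) ∈ E(G2) ✓
  (1,5) → (φ(1),φ(5)) = (1,7) ∈ E(G2) ✓
  (1,6) → (φ(1),φ(6)) = (0,1) ∈ E(G2) ✓
  (1,7) → (φ(1),φ(7)) = (1,4) ∈ E(G2) ✓
  (2,4) → (φ(2),φ(4)) = (2,6) ∈ E(G2) ✓
  (3,4) → (φ(3),φ(4)) = (2,3) ∈ E(G2) ✓
  (3,5) → (φ(3),φ(5)) = (3,7) ∈ E(G2) ✓
  (3,6) → (φ(3),φ(6)) = (0,3) ∈ E(G2) ✓
  (3,7) → (φ(3),φ(7)) = (3,4) ∈ E(G2) ✓
  (4,7) → (φ(4),φ(7)) = (2,4) ∈ E(G2) ✓
All 16 edges of G1 map to edges of G2, and |E(G1)| = |E(G2)| = 16, so φ is a bijection on edges as well as vertices. Hence G1 ≅ G2.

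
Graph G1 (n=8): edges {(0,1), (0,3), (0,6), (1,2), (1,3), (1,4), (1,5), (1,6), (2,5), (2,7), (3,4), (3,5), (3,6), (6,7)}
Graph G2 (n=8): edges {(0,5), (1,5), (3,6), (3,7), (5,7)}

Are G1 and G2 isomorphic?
No, not isomorphic

The graphs are NOT isomorphic.

Connected components of G1: 1 component(s) with vertex sets [[0, 1, 2, 3, 4, 5, 6, 7]], sizes [8].
Connected components of G2: 3 component(s) with vertex sets [[2], [4], [0, 1, 3, 5, 6, 7]], sizes [1, 1, 6].
The number of connected components (and the multiset of component sizes) is an isomorphism invariant — an isomorphism maps each component of G1 bijectively onto a component of G2. Since G1 has 1 component(s) and G2 has 3, they cannot be isomorphic.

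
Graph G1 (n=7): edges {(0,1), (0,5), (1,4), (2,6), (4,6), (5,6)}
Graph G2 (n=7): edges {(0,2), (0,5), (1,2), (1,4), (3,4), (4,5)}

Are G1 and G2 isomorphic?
Yes, isomorphic

The graphs are isomorphic.
One valid mapping φ: V(G1) → V(G2): 0→2, 1→0, 2→3, 3→6, 4→5, 5→1, 6→4

Verify φ preserves adjacency — for each edge of G1, its image is an edge of G2:
  (0,1) → (φ(0),φ(1)) = (0,2) ∈ E(G2) ✓
  (0,5) → (φ(0),φ(5)) = (1,2) ∈ E(G2) ✓
  (1,4) → (φ(1),φ(4)) = (0,5) ∈ E(G2) ✓
  (2,6) → (φ(2),φ(6)) = (3,4) ∈ E(G2) ✓
  (4,6) → (φ(4),φ(6)) = (4,5) ∈ E(G2) ✓
  (5,6) → (φ(5),φ(6)) = (1,4) ∈ E(G2) ✓
All 6 edges of G1 map to edges of G2, and |E(G1)| = |E(G2)| = 6, so φ is a bijection on edges as well as vertices. Hence G1 ≅ G2.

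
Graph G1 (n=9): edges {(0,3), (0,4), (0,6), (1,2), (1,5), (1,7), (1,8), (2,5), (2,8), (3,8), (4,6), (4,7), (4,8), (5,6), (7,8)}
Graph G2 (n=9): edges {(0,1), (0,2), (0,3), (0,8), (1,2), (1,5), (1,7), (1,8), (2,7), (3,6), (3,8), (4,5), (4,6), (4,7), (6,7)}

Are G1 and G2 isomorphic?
Yes, isomorphic

The graphs are isomorphic.
One valid mapping φ: V(G1) → V(G2): 0→4, 1→0, 2→8, 3→5, 4→7, 5→3, 6→6, 7→2, 8→1

Verify φ preserves adjacency — for each edge of G1, its image is an edge of G2:
  (0,3) → (φ(0),φ(3)) = (4,5) ∈ E(G2) ✓
  (0,4) → (φ(0),φ(4)) = (4,7) ∈ E(G2) ✓
  (0,6) → (φ(0),φ(6)) = (4,6) ∈ E(G2) ✓
  (1,2) → (φ(1),φ(2)) = (0,8) ∈ E(G2) ✓
  (1,5) → (φ(1),φ(5)) = (0,3) ∈ E(G2) ✓
  (1,7) → (φ(1),φ(7)) = (0,2) ∈ E(G2) ✓
  (1,8) → (φ(1),φ(8)) = (0,1) ∈ E(G2) ✓
  (2,5) → (φ(2),φ(5)) = (3,8) ∈ E(G2) ✓
  (2,8) → (φ(2),φ(8)) = (1,8) ∈ E(G2) ✓
  (3,8) → (φ(3),φ(8)) = (1,5) ∈ E(G2) ✓
  (4,6) → (φ(4),φ(6)) = (6,7) ∈ E(G2) ✓
  (4,7) → (φ(4),φ(7)) = (2,7) ∈ E(G2) ✓
  (4,8) → (φ(4),φ(8)) = (1,7) ∈ E(G2) ✓
  (5,6) → (φ(5),φ(6)) = (3,6) ∈ E(G2) ✓
  (7,8) → (φ(7),φ(8)) = (1,2) ∈ E(G2) ✓
All 15 edges of G1 map to edges of G2, and |E(G1)| = |E(G2)| = 15, so φ is a bijection on edges as well as vertices. Hence G1 ≅ G2.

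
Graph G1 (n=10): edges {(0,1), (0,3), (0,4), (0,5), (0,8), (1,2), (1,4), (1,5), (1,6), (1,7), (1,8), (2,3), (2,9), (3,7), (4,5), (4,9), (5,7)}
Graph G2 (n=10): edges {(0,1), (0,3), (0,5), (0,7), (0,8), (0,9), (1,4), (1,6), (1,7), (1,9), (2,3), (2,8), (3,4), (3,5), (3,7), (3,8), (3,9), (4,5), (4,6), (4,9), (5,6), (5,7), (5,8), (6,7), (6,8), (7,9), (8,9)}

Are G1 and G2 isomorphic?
No, not isomorphic

The graphs are NOT isomorphic.

Degrees in G1: deg(0)=5, deg(1)=7, deg(2)=3, deg(3)=3, deg(4)=4, deg(5)=4, deg(6)=1, deg(7)=3, deg(8)=2, deg(9)=2.
Sorted degree sequence of G1: [7, 5, 4, 4, 3, 3, 3, 2, 2, 1].
Degrees in G2: deg(0)=6, deg(1)=5, deg(2)=2, deg(3)=7, deg(4)=5, deg(5)=6, deg(6)=5, deg(7)=6, deg(8)=6, deg(9)=6.
Sorted degree sequence of G2: [7, 6, 6, 6, 6, 6, 5, 5, 5, 2].
The (sorted) degree sequence is an isomorphism invariant, so since G1 and G2 have different degree sequences they cannot be isomorphic.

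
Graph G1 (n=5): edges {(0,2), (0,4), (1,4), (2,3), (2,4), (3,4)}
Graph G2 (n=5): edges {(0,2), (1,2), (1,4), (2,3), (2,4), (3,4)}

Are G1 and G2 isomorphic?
Yes, isomorphic

The graphs are isomorphic.
One valid mapping φ: V(G1) → V(G2): 0→3, 1→0, 2→4, 3→1, 4→2

Verify φ preserves adjacency — for each edge of G1, its image is an edge of G2:
  (0,2) → (φ(0),φ(2)) = (3,4) ∈ E(G2) ✓
  (0,4) → (φ(0),φ(4)) = (2,3) ∈ E(G2) ✓
  (1,4) → (φ(1),φ(4)) = (0,2) ∈ E(G2) ✓
  (2,3) → (φ(2),φ(3)) = (1,4) ∈ E(G2) ✓
  (2,4) → (φ(2),φ(4)) = (2,4) ∈ E(G2) ✓
  (3,4) → (φ(3),φ(4)) = (1,2) ∈ E(G2) ✓
All 6 edges of G1 map to edges of G2, and |E(G1)| = |E(G2)| = 6, so φ is a bijection on edges as well as vertices. Hence G1 ≅ G2.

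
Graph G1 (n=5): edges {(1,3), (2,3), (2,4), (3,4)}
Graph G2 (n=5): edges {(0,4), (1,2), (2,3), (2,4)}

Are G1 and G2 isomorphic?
No, not isomorphic

The graphs are NOT isomorphic.

Degrees in G1: deg(0)=0, deg(1)=1, deg(2)=2, deg(3)=3, deg(4)=2.
Sorted degree sequence of G1: [3, 2, 2, 1, 0].
Degrees in G2: deg(0)=1, deg(1)=1, deg(2)=3, deg(3)=1, deg(4)=2.
Sorted degree sequence of G2: [3, 2, 1, 1, 1].
The (sorted) degree sequence is an isomorphism invariant, so since G1 and G2 have different degree sequences they cannot be isomorphic.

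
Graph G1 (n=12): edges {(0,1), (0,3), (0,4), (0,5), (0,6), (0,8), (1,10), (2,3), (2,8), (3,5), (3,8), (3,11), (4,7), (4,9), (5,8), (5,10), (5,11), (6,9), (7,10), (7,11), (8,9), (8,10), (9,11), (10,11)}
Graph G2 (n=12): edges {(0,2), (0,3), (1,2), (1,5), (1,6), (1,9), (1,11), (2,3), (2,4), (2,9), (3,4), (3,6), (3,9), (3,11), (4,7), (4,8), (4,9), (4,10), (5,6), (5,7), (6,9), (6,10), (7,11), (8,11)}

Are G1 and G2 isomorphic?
Yes, isomorphic

The graphs are isomorphic.
One valid mapping φ: V(G1) → V(G2): 0→4, 1→10, 2→0, 3→2, 4→7, 5→9, 6→8, 7→5, 8→3, 9→11, 10→6, 11→1

Verify φ preserves adjacency — for each edge of G1, its image is an edge of G2:
  (0,1) → (φ(0),φ(1)) = (4,10) ∈ E(G2) ✓
  (0,3) → (φ(0),φ(3)) = (2,4) ∈ E(G2) ✓
  (0,4) → (φ(0),φ(4)) = (4,7) ∈ E(G2) ✓
  (0,5) → (φ(0),φ(5)) = (4,9) ∈ E(G2) ✓
  (0,6) → (φ(0),φ(6)) = (4,8) ∈ E(G2) ✓
  (0,8) → (φ(0),φ(8)) = (3,4) ∈ E(G2) ✓
  (1,10) → (φ(1),φ(10)) = (6,10) ∈ E(G2) ✓
  (2,3) → (φ(2),φ(3)) = (0,2) ∈ E(G2) ✓
  (2,8) → (φ(2),φ(8)) = (0,3) ∈ E(G2) ✓
  (3,5) → (φ(3),φ(5)) = (2,9) ∈ E(G2) ✓
  (3,8) → (φ(3),φ(8)) = (2,3) ∈ E(G2) ✓
  (3,11) → (φ(3),φ(11)) = (1,2) ∈ E(G2) ✓
  (4,7) → (φ(4),φ(7)) = (5,7) ∈ E(G2) ✓
  (4,9) → (φ(4),φ(9)) = (7,11) ∈ E(G2) ✓
  (5,8) → (φ(5),φ(8)) = (3,9) ∈ E(G2) ✓
  (5,10) → (φ(5),φ(10)) = (6,9) ∈ E(G2) ✓
  (5,11) → (φ(5),φ(11)) = (1,9) ∈ E(G2) ✓
  (6,9) → (φ(6),φ(9)) = (8,11) ∈ E(G2) ✓
  (7,10) → (φ(7),φ(10)) = (5,6) ∈ E(G2) ✓
  (7,11) → (φ(7),φ(11)) = (1,5) ∈ E(G2) ✓
  (8,9) → (φ(8),φ(9)) = (3,11) ∈ E(G2) ✓
  (8,10) → (φ(8),φ(10)) = (3,6) ∈ E(G2) ✓
  (9,11) → (φ(9),φ(11)) = (1,11) ∈ E(G2) ✓
  (10,11) → (φ(10),φ(11)) = (1,6) ∈ E(G2) ✓
All 24 edges of G1 map to edges of G2, and |E(G1)| = |E(G2)| = 24, so φ is a bijection on edges as well as vertices. Hence G1 ≅ G2.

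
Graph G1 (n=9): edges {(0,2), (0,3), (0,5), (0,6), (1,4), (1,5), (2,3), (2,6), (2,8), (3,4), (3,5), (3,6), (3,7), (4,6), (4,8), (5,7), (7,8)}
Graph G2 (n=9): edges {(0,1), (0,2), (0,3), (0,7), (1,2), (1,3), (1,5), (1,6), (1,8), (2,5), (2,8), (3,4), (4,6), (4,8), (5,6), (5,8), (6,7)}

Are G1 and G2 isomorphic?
Yes, isomorphic

The graphs are isomorphic.
One valid mapping φ: V(G1) → V(G2): 0→2, 1→7, 2→8, 3→1, 4→6, 5→0, 6→5, 7→3, 8→4

Verify φ preserves adjacency — for each edge of G1, its image is an edge of G2:
  (0,2) → (φ(0),φ(2)) = (2,8) ∈ E(G2) ✓
  (0,3) → (φ(0),φ(3)) = (1,2) ∈ E(G2) ✓
  (0,5) → (φ(0),φ(5)) = (0,2) ∈ E(G2) ✓
  (0,6) → (φ(0),φ(6)) = (2,5) ∈ E(G2) ✓
  (1,4) → (φ(1),φ(4)) = (6,7) ∈ E(G2) ✓
  (1,5) → (φ(1),φ(5)) = (0,7) ∈ E(G2) ✓
  (2,3) → (φ(2),φ(3)) = (1,8) ∈ E(G2) ✓
  (2,6) → (φ(2),φ(6)) = (5,8) ∈ E(G2) ✓
  (2,8) → (φ(2),φ(8)) = (4,8) ∈ E(G2) ✓
  (3,4) → (φ(3),φ(4)) = (1,6) ∈ E(G2) ✓
  (3,5) → (φ(3),φ(5)) = (0,1) ∈ E(G2) ✓
  (3,6) → (φ(3),φ(6)) = (1,5) ∈ E(G2) ✓
  (3,7) → (φ(3),φ(7)) = (1,3) ∈ E(G2) ✓
  (4,6) → (φ(4),φ(6)) = (5,6) ∈ E(G2) ✓
  (4,8) → (φ(4),φ(8)) = (4,6) ∈ E(G2) ✓
  (5,7) → (φ(5),φ(7)) = (0,3) ∈ E(G2) ✓
  (7,8) → (φ(7),φ(8)) = (3,4) ∈ E(G2) ✓
All 17 edges of G1 map to edges of G2, and |E(G1)| = |E(G2)| = 17, so φ is a bijection on edges as well as vertices. Hence G1 ≅ G2.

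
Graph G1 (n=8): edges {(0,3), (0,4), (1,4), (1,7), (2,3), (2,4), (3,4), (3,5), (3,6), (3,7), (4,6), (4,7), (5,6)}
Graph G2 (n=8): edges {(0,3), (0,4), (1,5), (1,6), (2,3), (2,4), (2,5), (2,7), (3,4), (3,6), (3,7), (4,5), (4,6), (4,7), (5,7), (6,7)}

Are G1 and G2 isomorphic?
No, not isomorphic

The graphs are NOT isomorphic.

Counting triangles (3-cliques): G1 has 6, G2 has 11.
Triangle count is an isomorphism invariant, so differing triangle counts rule out isomorphism.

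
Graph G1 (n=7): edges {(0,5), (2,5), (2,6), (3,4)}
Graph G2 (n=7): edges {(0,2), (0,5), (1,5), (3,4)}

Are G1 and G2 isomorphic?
Yes, isomorphic

The graphs are isomorphic.
One valid mapping φ: V(G1) → V(G2): 0→1, 1→6, 2→0, 3→3, 4→4, 5→5, 6→2

Verify φ preserves adjacency — for each edge of G1, its image is an edge of G2:
  (0,5) → (φ(0),φ(5)) = (1,5) ∈ E(G2) ✓
  (2,5) → (φ(2),φ(5)) = (0,5) ∈ E(G2) ✓
  (2,6) → (φ(2),φ(6)) = (0,2) ∈ E(G2) ✓
  (3,4) → (φ(3),φ(4)) = (3,4) ∈ E(G2) ✓
All 4 edges of G1 map to edges of G2, and |E(G1)| = |E(G2)| = 4, so φ is a bijection on edges as well as vertices. Hence G1 ≅ G2.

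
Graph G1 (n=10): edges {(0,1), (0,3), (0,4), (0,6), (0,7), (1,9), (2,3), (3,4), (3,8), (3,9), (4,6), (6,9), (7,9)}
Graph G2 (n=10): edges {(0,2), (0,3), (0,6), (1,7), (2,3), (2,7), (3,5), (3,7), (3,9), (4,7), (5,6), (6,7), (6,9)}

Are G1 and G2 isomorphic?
Yes, isomorphic

The graphs are isomorphic.
One valid mapping φ: V(G1) → V(G2): 0→3, 1→5, 2→1, 3→7, 4→2, 5→8, 6→0, 7→9, 8→4, 9→6

Verify φ preserves adjacency — for each edge of G1, its image is an edge of G2:
  (0,1) → (φ(0),φ(1)) = (3,5) ∈ E(G2) ✓
  (0,3) → (φ(0),φ(3)) = (3,7) ∈ E(G2) ✓
  (0,4) → (φ(0),φ(4)) = (2,3) ∈ E(G2) ✓
  (0,6) → (φ(0),φ(6)) = (0,3) ∈ E(G2) ✓
  (0,7) → (φ(0),φ(7)) = (3,9) ∈ E(G2) ✓
  (1,9) → (φ(1),φ(9)) = (5,6) ∈ E(G2) ✓
  (2,3) → (φ(2),φ(3)) = (1,7) ∈ E(G2) ✓
  (3,4) → (φ(3),φ(4)) = (2,7) ∈ E(G2) ✓
  (3,8) → (φ(3),φ(8)) = (4,7) ∈ E(G2) ✓
  (3,9) → (φ(3),φ(9)) = (6,7) ∈ E(G2) ✓
  (4,6) → (φ(4),φ(6)) = (0,2) ∈ E(G2) ✓
  (6,9) → (φ(6),φ(9)) = (0,6) ∈ E(G2) ✓
  (7,9) → (φ(7),φ(9)) = (6,9) ∈ E(G2) ✓
All 13 edges of G1 map to edges of G2, and |E(G1)| = |E(G2)| = 13, so φ is a bijection on edges as well as vertices. Hence G1 ≅ G2.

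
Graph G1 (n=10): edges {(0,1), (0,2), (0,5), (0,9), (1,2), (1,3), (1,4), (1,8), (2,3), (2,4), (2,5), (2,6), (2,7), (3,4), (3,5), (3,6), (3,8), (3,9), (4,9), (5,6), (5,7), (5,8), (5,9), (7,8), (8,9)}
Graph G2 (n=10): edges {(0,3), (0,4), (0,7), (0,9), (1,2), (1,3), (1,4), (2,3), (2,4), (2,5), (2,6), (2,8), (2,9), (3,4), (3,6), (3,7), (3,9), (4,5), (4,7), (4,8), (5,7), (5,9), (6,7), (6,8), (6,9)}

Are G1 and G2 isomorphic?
Yes, isomorphic

The graphs are isomorphic.
One valid mapping φ: V(G1) → V(G2): 0→5, 1→7, 2→4, 3→3, 4→0, 5→2, 6→1, 7→8, 8→6, 9→9

Verify φ preserves adjacency — for each edge of G1, its image is an edge of G2:
  (0,1) → (φ(0),φ(1)) = (5,7) ∈ E(G2) ✓
  (0,2) → (φ(0),φ(2)) = (4,5) ∈ E(G2) ✓
  (0,5) → (φ(0),φ(5)) = (2,5) ∈ E(G2) ✓
  (0,9) → (φ(0),φ(9)) = (5,9) ∈ E(G2) ✓
  (1,2) → (φ(1),φ(2)) = (4,7) ∈ E(G2) ✓
  (1,3) → (φ(1),φ(3)) = (3,7) ∈ E(G2) ✓
  (1,4) → (φ(1),φ(4)) = (0,7) ∈ E(G2) ✓
  (1,8) → (φ(1),φ(8)) = (6,7) ∈ E(G2) ✓
  (2,3) → (φ(2),φ(3)) = (3,4) ∈ E(G2) ✓
  (2,4) → (φ(2),φ(4)) = (0,4) ∈ E(G2) ✓
  (2,5) → (φ(2),φ(5)) = (2,4) ∈ E(G2) ✓
  (2,6) → (φ(2),φ(6)) = (1,4) ∈ E(G2) ✓
  (2,7) → (φ(2),φ(7)) = (4,8) ∈ E(G2) ✓
  (3,4) → (φ(3),φ(4)) = (0,3) ∈ E(G2) ✓
  (3,5) → (φ(3),φ(5)) = (2,3) ∈ E(G2) ✓
  (3,6) → (φ(3),φ(6)) = (1,3) ∈ E(G2) ✓
  (3,8) → (φ(3),φ(8)) = (3,6) ∈ E(G2) ✓
  (3,9) → (φ(3),φ(9)) = (3,9) ∈ E(G2) ✓
  (4,9) → (φ(4),φ(9)) = (0,9) ∈ E(G2) ✓
  (5,6) → (φ(5),φ(6)) = (1,2) ∈ E(G2) ✓
  (5,7) → (φ(5),φ(7)) = (2,8) ∈ E(G2) ✓
  (5,8) → (φ(5),φ(8)) = (2,6) ∈ E(G2) ✓
  (5,9) → (φ(5),φ(9)) = (2,9) ∈ E(G2) ✓
  (7,8) → (φ(7),φ(8)) = (6,8) ∈ E(G2) ✓
  (8,9) → (φ(8),φ(9)) = (6,9) ∈ E(G2) ✓
All 25 edges of G1 map to edges of G2, and |E(G1)| = |E(G2)| = 25, so φ is a bijection on edges as well as vertices. Hence G1 ≅ G2.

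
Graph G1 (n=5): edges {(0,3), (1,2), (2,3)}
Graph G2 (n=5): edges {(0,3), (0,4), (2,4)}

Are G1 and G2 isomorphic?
Yes, isomorphic

The graphs are isomorphic.
One valid mapping φ: V(G1) → V(G2): 0→2, 1→3, 2→0, 3→4, 4→1

Verify φ preserves adjacency — for each edge of G1, its image is an edge of G2:
  (0,3) → (φ(0),φ(3)) = (2,4) ∈ E(G2) ✓
  (1,2) → (φ(1),φ(2)) = (0,3) ∈ E(G2) ✓
  (2,3) → (φ(2),φ(3)) = (0,4) ∈ E(G2) ✓
All 3 edges of G1 map to edges of G2, and |E(G1)| = |E(G2)| = 3, so φ is a bijection on edges as well as vertices. Hence G1 ≅ G2.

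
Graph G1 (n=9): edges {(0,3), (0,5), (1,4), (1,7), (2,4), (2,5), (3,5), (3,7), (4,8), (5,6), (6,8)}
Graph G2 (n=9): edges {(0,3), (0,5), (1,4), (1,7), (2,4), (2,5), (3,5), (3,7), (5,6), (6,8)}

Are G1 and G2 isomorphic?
No, not isomorphic

The graphs are NOT isomorphic.

Counting edges: G1 has 11 edge(s); G2 has 10 edge(s).
Edge count is an isomorphism invariant (a bijection on vertices induces a bijection on edges), so differing edge counts rule out isomorphism.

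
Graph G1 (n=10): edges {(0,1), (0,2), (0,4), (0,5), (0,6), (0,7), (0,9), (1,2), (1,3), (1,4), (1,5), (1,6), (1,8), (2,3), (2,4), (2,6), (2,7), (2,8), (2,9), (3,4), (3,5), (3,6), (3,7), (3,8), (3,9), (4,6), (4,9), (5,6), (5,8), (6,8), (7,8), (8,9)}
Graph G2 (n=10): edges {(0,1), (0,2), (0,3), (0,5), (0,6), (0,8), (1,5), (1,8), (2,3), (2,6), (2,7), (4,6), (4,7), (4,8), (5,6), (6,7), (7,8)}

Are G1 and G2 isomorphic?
No, not isomorphic

The graphs are NOT isomorphic.

Connected components of G1: 1 component(s) with vertex sets [[0, 1, 2, 3, 4, 5, 6, 7, 8, 9]], sizes [10].
Connected components of G2: 2 component(s) with vertex sets [[9], [0, 1, 2, 3, 4, 5, 6, 7, 8]], sizes [1, 9].
The number of connected components (and the multiset of component sizes) is an isomorphism invariant — an isomorphism maps each component of G1 bijectively onto a component of G2. Since G1 has 1 component(s) and G2 has 2, they cannot be isomorphic.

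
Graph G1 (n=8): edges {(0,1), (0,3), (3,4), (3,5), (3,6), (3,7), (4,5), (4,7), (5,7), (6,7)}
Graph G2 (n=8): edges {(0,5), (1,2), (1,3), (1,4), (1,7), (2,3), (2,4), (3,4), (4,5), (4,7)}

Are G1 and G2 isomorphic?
Yes, isomorphic

The graphs are isomorphic.
One valid mapping φ: V(G1) → V(G2): 0→5, 1→0, 2→6, 3→4, 4→3, 5→2, 6→7, 7→1

Verify φ preserves adjacency — for each edge of G1, its image is an edge of G2:
  (0,1) → (φ(0),φ(1)) = (0,5) ∈ E(G2) ✓
  (0,3) → (φ(0),φ(3)) = (4,5) ∈ E(G2) ✓
  (3,4) → (φ(3),φ(4)) = (3,4) ∈ E(G2) ✓
  (3,5) → (φ(3),φ(5)) = (2,4) ∈ E(G2) ✓
  (3,6) → (φ(3),φ(6)) = (4,7) ∈ E(G2) ✓
  (3,7) → (φ(3),φ(7)) = (1,4) ∈ E(G2) ✓
  (4,5) → (φ(4),φ(5)) = (2,3) ∈ E(G2) ✓
  (4,7) → (φ(4),φ(7)) = (1,3) ∈ E(G2) ✓
  (5,7) → (φ(5),φ(7)) = (1,2) ∈ E(G2) ✓
  (6,7) → (φ(6),φ(7)) = (1,7) ∈ E(G2) ✓
All 10 edges of G1 map to edges of G2, and |E(G1)| = |E(G2)| = 10, so φ is a bijection on edges as well as vertices. Hence G1 ≅ G2.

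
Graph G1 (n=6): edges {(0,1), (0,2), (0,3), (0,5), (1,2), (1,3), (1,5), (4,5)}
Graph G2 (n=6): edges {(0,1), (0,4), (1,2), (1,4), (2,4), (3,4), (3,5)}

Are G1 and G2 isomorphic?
No, not isomorphic

The graphs are NOT isomorphic.

Degrees in G1: deg(0)=4, deg(1)=4, deg(2)=2, deg(3)=2, deg(4)=1, deg(5)=3.
Sorted degree sequence of G1: [4, 4, 3, 2, 2, 1].
Degrees in G2: deg(0)=2, deg(1)=3, deg(2)=2, deg(3)=2, deg(4)=4, deg(5)=1.
Sorted degree sequence of G2: [4, 3, 2, 2, 2, 1].
The (sorted) degree sequence is an isomorphism invariant, so since G1 and G2 have different degree sequences they cannot be isomorphic.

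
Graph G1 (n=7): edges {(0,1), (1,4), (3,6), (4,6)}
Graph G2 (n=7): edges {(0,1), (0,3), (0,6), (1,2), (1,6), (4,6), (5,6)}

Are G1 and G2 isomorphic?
No, not isomorphic

The graphs are NOT isomorphic.

Connected components of G1: 3 component(s) with vertex sets [[2], [5], [0, 1, 3, 4, 6]], sizes [1, 1, 5].
Connected components of G2: 1 component(s) with vertex sets [[0, 1, 2, 3, 4, 5, 6]], sizes [7].
The number of connected components (and the multiset of component sizes) is an isomorphism invariant — an isomorphism maps each component of G1 bijectively onto a component of G2. Since G1 has 3 component(s) and G2 has 1, they cannot be isomorphic.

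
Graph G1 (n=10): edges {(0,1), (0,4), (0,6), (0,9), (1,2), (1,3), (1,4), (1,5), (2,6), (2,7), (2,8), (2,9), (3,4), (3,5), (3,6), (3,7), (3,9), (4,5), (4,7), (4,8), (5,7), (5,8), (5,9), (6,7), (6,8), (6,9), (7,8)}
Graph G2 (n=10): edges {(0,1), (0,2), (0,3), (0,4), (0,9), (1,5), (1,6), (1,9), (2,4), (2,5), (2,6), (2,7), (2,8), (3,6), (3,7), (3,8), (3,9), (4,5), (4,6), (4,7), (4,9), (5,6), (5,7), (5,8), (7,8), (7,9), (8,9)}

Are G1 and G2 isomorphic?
Yes, isomorphic

The graphs are isomorphic.
One valid mapping φ: V(G1) → V(G2): 0→1, 1→6, 2→3, 3→4, 4→5, 5→2, 6→9, 7→7, 8→8, 9→0

Verify φ preserves adjacency — for each edge of G1, its image is an edge of G2:
  (0,1) → (φ(0),φ(1)) = (1,6) ∈ E(G2) ✓
  (0,4) → (φ(0),φ(4)) = (1,5) ∈ E(G2) ✓
  (0,6) → (φ(0),φ(6)) = (1,9) ∈ E(G2) ✓
  (0,9) → (φ(0),φ(9)) = (0,1) ∈ E(G2) ✓
  (1,2) → (φ(1),φ(2)) = (3,6) ∈ E(G2) ✓
  (1,3) → (φ(1),φ(3)) = (4,6) ∈ E(G2) ✓
  (1,4) → (φ(1),φ(4)) = (5,6) ∈ E(G2) ✓
  (1,5) → (φ(1),φ(5)) = (2,6) ∈ E(G2) ✓
  (2,6) → (φ(2),φ(6)) = (3,9) ∈ E(G2) ✓
  (2,7) → (φ(2),φ(7)) = (3,7) ∈ E(G2) ✓
  (2,8) → (φ(2),φ(8)) = (3,8) ∈ E(G2) ✓
  (2,9) → (φ(2),φ(9)) = (0,3) ∈ E(G2) ✓
  (3,4) → (φ(3),φ(4)) = (4,5) ∈ E(G2) ✓
  (3,5) → (φ(3),φ(5)) = (2,4) ∈ E(G2) ✓
  (3,6) → (φ(3),φ(6)) = (4,9) ∈ E(G2) ✓
  (3,7) → (φ(3),φ(7)) = (4,7) ∈ E(G2) ✓
  (3,9) → (φ(3),φ(9)) = (0,4) ∈ E(G2) ✓
  (4,5) → (φ(4),φ(5)) = (2,5) ∈ E(G2) ✓
  (4,7) → (φ(4),φ(7)) = (5,7) ∈ E(G2) ✓
  (4,8) → (φ(4),φ(8)) = (5,8) ∈ E(G2) ✓
  (5,7) → (φ(5),φ(7)) = (2,7) ∈ E(G2) ✓
  (5,8) → (φ(5),φ(8)) = (2,8) ∈ E(G2) ✓
  (5,9) → (φ(5),φ(9)) = (0,2) ∈ E(G2) ✓
  (6,7) → (φ(6),φ(7)) = (7,9) ∈ E(G2) ✓
  (6,8) → (φ(6),φ(8)) = (8,9) ∈ E(G2) ✓
  (6,9) → (φ(6),φ(9)) = (0,9) ∈ E(G2) ✓
  (7,8) → (φ(7),φ(8)) = (7,8) ∈ E(G2) ✓
All 27 edges of G1 map to edges of G2, and |E(G1)| = |E(G2)| = 27, so φ is a bijection on edges as well as vertices. Hence G1 ≅ G2.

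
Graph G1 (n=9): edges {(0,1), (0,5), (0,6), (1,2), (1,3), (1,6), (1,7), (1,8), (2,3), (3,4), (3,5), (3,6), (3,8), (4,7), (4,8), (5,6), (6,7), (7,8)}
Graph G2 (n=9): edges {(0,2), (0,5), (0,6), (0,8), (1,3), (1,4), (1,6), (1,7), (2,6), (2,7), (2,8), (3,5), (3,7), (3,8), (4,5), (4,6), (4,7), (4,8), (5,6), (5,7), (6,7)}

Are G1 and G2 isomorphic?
No, not isomorphic

The graphs are NOT isomorphic.

Counting triangles (3-cliques): G1 has 10, G2 has 13.
Triangle count is an isomorphism invariant, so differing triangle counts rule out isomorphism.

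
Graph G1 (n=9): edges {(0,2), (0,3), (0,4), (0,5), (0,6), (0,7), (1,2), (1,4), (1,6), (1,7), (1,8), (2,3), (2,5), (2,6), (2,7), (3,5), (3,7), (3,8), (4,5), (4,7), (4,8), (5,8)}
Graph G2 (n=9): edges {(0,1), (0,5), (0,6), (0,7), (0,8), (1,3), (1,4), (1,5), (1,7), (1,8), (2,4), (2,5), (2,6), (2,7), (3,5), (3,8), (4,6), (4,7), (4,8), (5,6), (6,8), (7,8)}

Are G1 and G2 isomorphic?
Yes, isomorphic

The graphs are isomorphic.
One valid mapping φ: V(G1) → V(G2): 0→8, 1→5, 2→1, 3→7, 4→6, 5→4, 6→3, 7→0, 8→2

Verify φ preserves adjacency — for each edge of G1, its image is an edge of G2:
  (0,2) → (φ(0),φ(2)) = (1,8) ∈ E(G2) ✓
  (0,3) → (φ(0),φ(3)) = (7,8) ∈ E(G2) ✓
  (0,4) → (φ(0),φ(4)) = (6,8) ∈ E(G2) ✓
  (0,5) → (φ(0),φ(5)) = (4,8) ∈ E(G2) ✓
  (0,6) → (φ(0),φ(6)) = (3,8) ∈ E(G2) ✓
  (0,7) → (φ(0),φ(7)) = (0,8) ∈ E(G2) ✓
  (1,2) → (φ(1),φ(2)) = (1,5) ∈ E(G2) ✓
  (1,4) → (φ(1),φ(4)) = (5,6) ∈ E(G2) ✓
  (1,6) → (φ(1),φ(6)) = (3,5) ∈ E(G2) ✓
  (1,7) → (φ(1),φ(7)) = (0,5) ∈ E(G2) ✓
  (1,8) → (φ(1),φ(8)) = (2,5) ∈ E(G2) ✓
  (2,3) → (φ(2),φ(3)) = (1,7) ∈ E(G2) ✓
  (2,5) → (φ(2),φ(5)) = (1,4) ∈ E(G2) ✓
  (2,6) → (φ(2),φ(6)) = (1,3) ∈ E(G2) ✓
  (2,7) → (φ(2),φ(7)) = (0,1) ∈ E(G2) ✓
  (3,5) → (φ(3),φ(5)) = (4,7) ∈ E(G2) ✓
  (3,7) → (φ(3),φ(7)) = (0,7) ∈ E(G2) ✓
  (3,8) → (φ(3),φ(8)) = (2,7) ∈ E(G2) ✓
  (4,5) → (φ(4),φ(5)) = (4,6) ∈ E(G2) ✓
  (4,7) → (φ(4),φ(7)) = (0,6) ∈ E(G2) ✓
  (4,8) → (φ(4),φ(8)) = (2,6) ∈ E(G2) ✓
  (5,8) → (φ(5),φ(8)) = (2,4) ∈ E(G2) ✓
All 22 edges of G1 map to edges of G2, and |E(G1)| = |E(G2)| = 22, so φ is a bijection on edges as well as vertices. Hence G1 ≅ G2.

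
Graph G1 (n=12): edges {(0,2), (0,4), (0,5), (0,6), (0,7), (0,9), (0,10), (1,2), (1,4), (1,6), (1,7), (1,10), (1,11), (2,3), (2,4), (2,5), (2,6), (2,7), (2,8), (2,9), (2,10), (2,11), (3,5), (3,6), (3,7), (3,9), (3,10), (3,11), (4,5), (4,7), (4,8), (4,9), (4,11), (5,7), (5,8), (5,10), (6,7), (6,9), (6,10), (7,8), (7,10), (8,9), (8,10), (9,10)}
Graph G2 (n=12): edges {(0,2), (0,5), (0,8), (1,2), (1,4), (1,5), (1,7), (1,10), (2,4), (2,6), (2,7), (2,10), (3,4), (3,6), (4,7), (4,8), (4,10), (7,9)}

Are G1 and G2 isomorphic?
No, not isomorphic

The graphs are NOT isomorphic.

Connected components of G1: 1 component(s) with vertex sets [[0, 1, 2, 3, 4, 5, 6, 7, 8, 9, 10, 11]], sizes [12].
Connected components of G2: 2 component(s) with vertex sets [[11], [0, 1, 2, 3, 4, 5, 6, 7, 8, 9, 10]], sizes [1, 11].
The number of connected components (and the multiset of component sizes) is an isomorphism invariant — an isomorphism maps each component of G1 bijectively onto a component of G2. Since G1 has 1 component(s) and G2 has 2, they cannot be isomorphic.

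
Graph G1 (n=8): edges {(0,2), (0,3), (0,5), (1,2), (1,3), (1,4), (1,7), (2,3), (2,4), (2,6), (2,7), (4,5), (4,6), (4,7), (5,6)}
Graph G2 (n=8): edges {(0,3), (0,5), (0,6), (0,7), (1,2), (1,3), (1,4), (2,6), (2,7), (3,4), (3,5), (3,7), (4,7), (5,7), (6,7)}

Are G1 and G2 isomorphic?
Yes, isomorphic

The graphs are isomorphic.
One valid mapping φ: V(G1) → V(G2): 0→2, 1→0, 2→7, 3→6, 4→3, 5→1, 6→4, 7→5

Verify φ preserves adjacency — for each edge of G1, its image is an edge of G2:
  (0,2) → (φ(0),φ(2)) = (2,7) ∈ E(G2) ✓
  (0,3) → (φ(0),φ(3)) = (2,6) ∈ E(G2) ✓
  (0,5) → (φ(0),φ(5)) = (1,2) ∈ E(G2) ✓
  (1,2) → (φ(1),φ(2)) = (0,7) ∈ E(G2) ✓
  (1,3) → (φ(1),φ(3)) = (0,6) ∈ E(G2) ✓
  (1,4) → (φ(1),φ(4)) = (0,3) ∈ E(G2) ✓
  (1,7) → (φ(1),φ(7)) = (0,5) ∈ E(G2) ✓
  (2,3) → (φ(2),φ(3)) = (6,7) ∈ E(G2) ✓
  (2,4) → (φ(2),φ(4)) = (3,7) ∈ E(G2) ✓
  (2,6) → (φ(2),φ(6)) = (4,7) ∈ E(G2) ✓
  (2,7) → (φ(2),φ(7)) = (5,7) ∈ E(G2) ✓
  (4,5) → (φ(4),φ(5)) = (1,3) ∈ E(G2) ✓
  (4,6) → (φ(4),φ(6)) = (3,4) ∈ E(G2) ✓
  (4,7) → (φ(4),φ(7)) = (3,5) ∈ E(G2) ✓
  (5,6) → (φ(5),φ(6)) = (1,4) ∈ E(G2) ✓
All 15 edges of G1 map to edges of G2, and |E(G1)| = |E(G2)| = 15, so φ is a bijection on edges as well as vertices. Hence G1 ≅ G2.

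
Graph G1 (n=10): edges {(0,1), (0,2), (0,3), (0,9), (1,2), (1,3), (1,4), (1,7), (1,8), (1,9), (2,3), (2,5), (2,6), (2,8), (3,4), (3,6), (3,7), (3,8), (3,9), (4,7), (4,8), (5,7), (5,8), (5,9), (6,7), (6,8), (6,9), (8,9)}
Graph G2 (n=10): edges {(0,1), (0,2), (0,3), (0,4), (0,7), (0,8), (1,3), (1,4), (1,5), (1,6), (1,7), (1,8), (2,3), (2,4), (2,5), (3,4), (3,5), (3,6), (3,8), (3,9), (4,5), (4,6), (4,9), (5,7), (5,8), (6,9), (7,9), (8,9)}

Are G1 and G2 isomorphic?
Yes, isomorphic

The graphs are isomorphic.
One valid mapping φ: V(G1) → V(G2): 0→2, 1→4, 2→0, 3→3, 4→6, 5→7, 6→8, 7→9, 8→1, 9→5

Verify φ preserves adjacency — for each edge of G1, its image is an edge of G2:
  (0,1) → (φ(0),φ(1)) = (2,4) ∈ E(G2) ✓
  (0,2) → (φ(0),φ(2)) = (0,2) ∈ E(G2) ✓
  (0,3) → (φ(0),φ(3)) = (2,3) ∈ E(G2) ✓
  (0,9) → (φ(0),φ(9)) = (2,5) ∈ E(G2) ✓
  (1,2) → (φ(1),φ(2)) = (0,4) ∈ E(G2) ✓
  (1,3) → (φ(1),φ(3)) = (3,4) ∈ E(G2) ✓
  (1,4) → (φ(1),φ(4)) = (4,6) ∈ E(G2) ✓
  (1,7) → (φ(1),φ(7)) = (4,9) ∈ E(G2) ✓
  (1,8) → (φ(1),φ(8)) = (1,4) ∈ E(G2) ✓
  (1,9) → (φ(1),φ(9)) = (4,5) ∈ E(G2) ✓
  (2,3) → (φ(2),φ(3)) = (0,3) ∈ E(G2) ✓
  (2,5) → (φ(2),φ(5)) = (0,7) ∈ E(G2) ✓
  (2,6) → (φ(2),φ(6)) = (0,8) ∈ E(G2) ✓
  (2,8) → (φ(2),φ(8)) = (0,1) ∈ E(G2) ✓
  (3,4) → (φ(3),φ(4)) = (3,6) ∈ E(G2) ✓
  (3,6) → (φ(3),φ(6)) = (3,8) ∈ E(G2) ✓
  (3,7) → (φ(3),φ(7)) = (3,9) ∈ E(G2) ✓
  (3,8) → (φ(3),φ(8)) = (1,3) ∈ E(G2) ✓
  (3,9) → (φ(3),φ(9)) = (3,5) ∈ E(G2) ✓
  (4,7) → (φ(4),φ(7)) = (6,9) ∈ E(G2) ✓
  (4,8) → (φ(4),φ(8)) = (1,6) ∈ E(G2) ✓
  (5,7) → (φ(5),φ(7)) = (7,9) ∈ E(G2) ✓
  (5,8) → (φ(5),φ(8)) = (1,7) ∈ E(G2) ✓
  (5,9) → (φ(5),φ(9)) = (5,7) ∈ E(G2) ✓
  (6,7) → (φ(6),φ(7)) = (8,9) ∈ E(G2) ✓
  (6,8) → (φ(6),φ(8)) = (1,8) ∈ E(G2) ✓
  (6,9) → (φ(6),φ(9)) = (5,8) ∈ E(G2) ✓
  (8,9) → (φ(8),φ(9)) = (1,5) ∈ E(G2) ✓
All 28 edges of G1 map to edges of G2, and |E(G1)| = |E(G2)| = 28, so φ is a bijection on edges as well as vertices. Hence G1 ≅ G2.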